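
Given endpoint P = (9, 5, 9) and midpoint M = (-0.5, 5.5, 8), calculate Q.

Q = 2M - P
  = (2·(-0.5) - 9, 2·5.5 - 5, 2·8 - 9)
  = (-1 - 9, 11 - 5, 16 - 9)
  = (-10, 6, 7)

(-10, 6, 7)


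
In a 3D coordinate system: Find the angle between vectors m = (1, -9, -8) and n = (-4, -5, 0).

m·n = 1·(-4) + (-9)·(-5) + (-8)·0 = -4 + 45 + 0 = 41
|m| = √(1² + (-9)² + (-8)²) = √146 ≈ 12.08
|n| = √((-4)² + (-5)² + 0²) = √41 ≈ 6.403
cos θ = (m·n)/(|m||n|) = 41/(12.08·6.403) ≈ 0.5299
θ = arccos(0.5299) ≈ 58°

58°


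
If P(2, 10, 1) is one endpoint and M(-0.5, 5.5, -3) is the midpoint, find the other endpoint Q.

Q = 2M - P
  = (2·(-0.5) - 2, 2·5.5 - 10, 2·(-3) - 1)
  = (-1 - 2, 11 - 10, -6 - 1)
  = (-3, 1, -7)

(-3, 1, -7)


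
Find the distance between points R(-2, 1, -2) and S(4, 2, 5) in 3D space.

d = √[(x₂-x₁)² + (y₂-y₁)² + (z₂-z₁)²]
  = √[6² + 1² + 7²]
  = √[36 + 1 + 49]
  = √86
  ≈ 9.274

9.274


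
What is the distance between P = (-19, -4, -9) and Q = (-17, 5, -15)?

d = √[(x₂-x₁)² + (y₂-y₁)² + (z₂-z₁)²]
  = √[2² + 9² + (-6)²]
  = √[4 + 81 + 36]
  = √121
  ≈ 11

11


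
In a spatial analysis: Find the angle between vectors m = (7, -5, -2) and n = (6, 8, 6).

m·n = 7·6 + (-5)·8 + (-2)·6 = 42 - 40 - 12 = -10
|m| = √(7² + (-5)² + (-2)²) = √78 ≈ 8.832
|n| = √(6² + 8² + 6²) = √136 ≈ 11.66
cos θ = (m·n)/(|m||n|) = -10/(8.832·11.66) ≈ -0.09709
θ = arccos(-0.09709) ≈ 95.57°

95.57°


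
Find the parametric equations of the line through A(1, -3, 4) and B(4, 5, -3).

Direction vector d = B - A = (4 - 1, 5 + 3, -3 - 4) = (3, 8, -7)
Parametric form r = A + t·d:
x = 1 + 3t, y = -3 + 8t, z = 4 - 7t

x = 1 + 3t, y = -3 + 8t, z = 4 - 7t


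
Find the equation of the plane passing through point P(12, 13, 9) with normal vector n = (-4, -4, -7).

The plane through P with normal n = (a, b, c) satisfies n·(r - P) = 0,
i.e. ax + by + cz = a·x₀ + b·y₀ + c·z₀.
d = (-4)·12 + (-4)·13 + (-7)·9
  = -48 - 52 - 63
  = -163
Equation: -4x - 4y - 7z = -163

-4x - 4y - 7z = -163


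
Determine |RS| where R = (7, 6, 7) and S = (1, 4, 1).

d = √[(x₂-x₁)² + (y₂-y₁)² + (z₂-z₁)²]
  = √[(-6)² + (-2)² + (-6)²]
  = √[36 + 4 + 36]
  = √76
  ≈ 8.718

8.718


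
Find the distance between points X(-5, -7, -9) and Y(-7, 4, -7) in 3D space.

d = √[(x₂-x₁)² + (y₂-y₁)² + (z₂-z₁)²]
  = √[(-2)² + 11² + 2²]
  = √[4 + 121 + 4]
  = √129
  ≈ 11.36

11.36


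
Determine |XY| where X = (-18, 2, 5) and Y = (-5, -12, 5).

d = √[(x₂-x₁)² + (y₂-y₁)² + (z₂-z₁)²]
  = √[13² + (-14)² + 0²]
  = √[169 + 196 + 0]
  = √365
  ≈ 19.1

19.1


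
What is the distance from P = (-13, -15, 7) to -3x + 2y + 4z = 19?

distance = |a·x₀ + b·y₀ + c·z₀ - d| / √(a² + b² + c²)
  = |(-3)·(-13) + 2·(-15) + 4·7 - 19| / √((-3)² + 2² + 4²)
  = |39 - 30 + 28 - 19| / √(9 + 4 + 16)
  = |18| / √29
  = 18 / 5.385
  ≈ 3.343

3.343


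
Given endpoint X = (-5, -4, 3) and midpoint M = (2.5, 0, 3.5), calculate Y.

Y = 2M - X
  = (2·2.5 - (-5), 2·0 - (-4), 2·3.5 - 3)
  = (5 + 5, 0 + 4, 7 - 3)
  = (10, 4, 4)

(10, 4, 4)


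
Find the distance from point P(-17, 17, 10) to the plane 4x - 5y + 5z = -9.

distance = |a·x₀ + b·y₀ + c·z₀ - d| / √(a² + b² + c²)
  = |4·(-17) + (-5)·17 + 5·10 - (-9)| / √(4² + (-5)² + 5²)
  = |-68 - 85 + 50 + 9| / √(16 + 25 + 25)
  = |-94| / √66
  = 94 / 8.124
  ≈ 11.57

11.57


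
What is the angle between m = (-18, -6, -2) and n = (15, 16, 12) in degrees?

m·n = (-18)·15 + (-6)·16 + (-2)·12 = -270 - 96 - 24 = -390
|m| = √((-18)² + (-6)² + (-2)²) = √364 ≈ 19.08
|n| = √(15² + 16² + 12²) = √625 ≈ 25
cos θ = (m·n)/(|m||n|) = -390/(19.08·25) ≈ -0.8177
θ = arccos(-0.8177) ≈ 144.9°

144.9°


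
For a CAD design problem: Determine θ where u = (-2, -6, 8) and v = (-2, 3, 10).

u·v = (-2)·(-2) + (-6)·3 + 8·10 = 4 - 18 + 80 = 66
|u| = √((-2)² + (-6)² + 8²) = √104 ≈ 10.2
|v| = √((-2)² + 3² + 10²) = √113 ≈ 10.63
cos θ = (u·v)/(|u||v|) = 66/(10.2·10.63) ≈ 0.6088
θ = arccos(0.6088) ≈ 52.5°

52.5°


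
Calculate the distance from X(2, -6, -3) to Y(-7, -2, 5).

d = √[(x₂-x₁)² + (y₂-y₁)² + (z₂-z₁)²]
  = √[(-9)² + 4² + 8²]
  = √[81 + 16 + 64]
  = √161
  ≈ 12.69

12.69


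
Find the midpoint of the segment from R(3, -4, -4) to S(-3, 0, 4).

M = ((x₁+x₂)/2, (y₁+y₂)/2, (z₁+z₂)/2)
  = ((3 - 3)/2, (-4 + 0)/2, (-4 + 4)/2)
  = (0/2, -4/2, 0/2)
  = (0, -2, 0)

(0, -2, 0)


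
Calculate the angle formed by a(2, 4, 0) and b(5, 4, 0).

a·b = 2·5 + 4·4 + 0·0 = 10 + 16 + 0 = 26
|a| = √(2² + 4² + 0²) = √20 ≈ 4.472
|b| = √(5² + 4² + 0²) = √41 ≈ 6.403
cos θ = (a·b)/(|a||b|) = 26/(4.472·6.403) ≈ 0.908
θ = arccos(0.908) ≈ 24.78°

24.78°


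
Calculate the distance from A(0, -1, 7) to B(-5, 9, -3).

d = √[(x₂-x₁)² + (y₂-y₁)² + (z₂-z₁)²]
  = √[(-5)² + 10² + (-10)²]
  = √[25 + 100 + 100]
  = √225
  ≈ 15

15


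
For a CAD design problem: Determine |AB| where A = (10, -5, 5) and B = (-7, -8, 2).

d = √[(x₂-x₁)² + (y₂-y₁)² + (z₂-z₁)²]
  = √[(-17)² + (-3)² + (-3)²]
  = √[289 + 9 + 9]
  = √307
  ≈ 17.52

17.52


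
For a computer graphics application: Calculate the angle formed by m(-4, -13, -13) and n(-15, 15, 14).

m·n = (-4)·(-15) + (-13)·15 + (-13)·14 = 60 - 195 - 182 = -317
|m| = √((-4)² + (-13)² + (-13)²) = √354 ≈ 18.81
|n| = √((-15)² + 15² + 14²) = √646 ≈ 25.42
cos θ = (m·n)/(|m||n|) = -317/(18.81·25.42) ≈ -0.6629
θ = arccos(-0.6629) ≈ 131.5°

131.5°


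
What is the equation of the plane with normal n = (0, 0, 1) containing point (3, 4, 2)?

The plane through P with normal n = (a, b, c) satisfies n·(r - P) = 0,
i.e. ax + by + cz = a·x₀ + b·y₀ + c·z₀.
d = 0·3 + 0·4 + 1·2
  = 0 + 0 + 2
  = 2
Equation: z = 2

z = 2


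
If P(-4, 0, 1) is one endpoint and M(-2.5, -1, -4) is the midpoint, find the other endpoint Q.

Q = 2M - P
  = (2·(-2.5) - (-4), 2·(-1) - 0, 2·(-4) - 1)
  = (-5 + 4, -2 + 0, -8 - 1)
  = (-1, -2, -9)

(-1, -2, -9)


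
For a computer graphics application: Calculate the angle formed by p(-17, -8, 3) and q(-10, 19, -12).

p·q = (-17)·(-10) + (-8)·19 + 3·(-12) = 170 - 152 - 36 = -18
|p| = √((-17)² + (-8)² + 3²) = √362 ≈ 19.03
|q| = √((-10)² + 19² + (-12)²) = √605 ≈ 24.6
cos θ = (p·q)/(|p||q|) = -18/(19.03·24.6) ≈ -0.03846
θ = arccos(-0.03846) ≈ 92.2°

92.2°


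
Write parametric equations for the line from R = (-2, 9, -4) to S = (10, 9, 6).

Direction vector d = S - R = (10 + 2, 9 - 9, 6 + 4) = (12, 0, 10)
Parametric form r = R + t·d:
x = -2 + 12t, y = 9, z = -4 + 10t

x = -2 + 12t, y = 9, z = -4 + 10t


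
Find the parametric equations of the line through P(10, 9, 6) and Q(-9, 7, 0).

Direction vector d = Q - P = (-9 - 10, 7 - 9, 0 - 6) = (-19, -2, -6)
Parametric form r = P + t·d:
x = 10 - 19t, y = 9 - 2t, z = 6 - 6t

x = 10 - 19t, y = 9 - 2t, z = 6 - 6t


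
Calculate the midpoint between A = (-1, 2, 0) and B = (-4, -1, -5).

M = ((x₁+x₂)/2, (y₁+y₂)/2, (z₁+z₂)/2)
  = ((-1 - 4)/2, (2 - 1)/2, (0 - 5)/2)
  = (-5/2, 1/2, -5/2)
  = (-2.5, 0.5, -2.5)

(-2.5, 0.5, -2.5)


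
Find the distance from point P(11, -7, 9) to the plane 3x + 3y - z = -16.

distance = |a·x₀ + b·y₀ + c·z₀ - d| / √(a² + b² + c²)
  = |3·11 + 3·(-7) + (-1)·9 - (-16)| / √(3² + 3² + (-1)²)
  = |33 - 21 - 9 + 16| / √(9 + 9 + 1)
  = |19| / √19
  = 19 / 4.359
  ≈ 4.359

4.359


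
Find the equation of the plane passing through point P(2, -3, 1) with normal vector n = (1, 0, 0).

The plane through P with normal n = (a, b, c) satisfies n·(r - P) = 0,
i.e. ax + by + cz = a·x₀ + b·y₀ + c·z₀.
d = 1·2 + 0·(-3) + 0·1
  = 2 + 0 + 0
  = 2
Equation: x = 2

x = 2


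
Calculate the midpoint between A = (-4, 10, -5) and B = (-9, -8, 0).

M = ((x₁+x₂)/2, (y₁+y₂)/2, (z₁+z₂)/2)
  = ((-4 - 9)/2, (10 - 8)/2, (-5 + 0)/2)
  = (-13/2, 2/2, -5/2)
  = (-6.5, 1, -2.5)

(-6.5, 1, -2.5)


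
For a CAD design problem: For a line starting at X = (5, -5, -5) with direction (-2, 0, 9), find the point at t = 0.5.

P(t) = X + t·d
  = (5 + (-2)·0.5, -5 + 0·0.5, -5 + 9·0.5)
  = (5 - 1, -5 + 0, -5 + 4.5)
  = (4, -5, -0.5)

(4, -5, -0.5)


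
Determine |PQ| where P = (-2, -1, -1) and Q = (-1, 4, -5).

d = √[(x₂-x₁)² + (y₂-y₁)² + (z₂-z₁)²]
  = √[1² + 5² + (-4)²]
  = √[1 + 25 + 16]
  = √42
  ≈ 6.481

6.481


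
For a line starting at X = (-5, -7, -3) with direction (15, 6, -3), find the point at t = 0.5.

P(t) = X + t·d
  = (-5 + 15·0.5, -7 + 6·0.5, -3 + (-3)·0.5)
  = (-5 + 7.5, -7 + 3, -3 - 1.5)
  = (2.5, -4, -4.5)

(2.5, -4, -4.5)


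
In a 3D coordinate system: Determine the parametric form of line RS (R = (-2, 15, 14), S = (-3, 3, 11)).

Direction vector d = S - R = (-3 + 2, 3 - 15, 11 - 14) = (-1, -12, -3)
Parametric form r = R + t·d:
x = -2 - t, y = 15 - 12t, z = 14 - 3t

x = -2 - t, y = 15 - 12t, z = 14 - 3t


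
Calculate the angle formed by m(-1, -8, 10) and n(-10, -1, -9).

m·n = (-1)·(-10) + (-8)·(-1) + 10·(-9) = 10 + 8 - 90 = -72
|m| = √((-1)² + (-8)² + 10²) = √165 ≈ 12.85
|n| = √((-10)² + (-1)² + (-9)²) = √182 ≈ 13.49
cos θ = (m·n)/(|m||n|) = -72/(12.85·13.49) ≈ -0.4155
θ = arccos(-0.4155) ≈ 114.5°

114.5°


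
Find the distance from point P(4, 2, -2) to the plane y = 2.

distance = |a·x₀ + b·y₀ + c·z₀ - d| / √(a² + b² + c²)
  = |0·4 + 1·2 + 0·(-2) - 2| / √(0² + 1² + 0²)
  = |0 + 2 + 0 - 2| / √(0 + 1 + 0)
  = |0| / √1
  = 0 / 1
  ≈ 0

0


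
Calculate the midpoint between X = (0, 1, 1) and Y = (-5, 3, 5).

M = ((x₁+x₂)/2, (y₁+y₂)/2, (z₁+z₂)/2)
  = ((0 - 5)/2, (1 + 3)/2, (1 + 5)/2)
  = (-5/2, 4/2, 6/2)
  = (-2.5, 2, 3)

(-2.5, 2, 3)


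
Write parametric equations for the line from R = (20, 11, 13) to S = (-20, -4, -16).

Direction vector d = S - R = (-20 - 20, -4 - 11, -16 - 13) = (-40, -15, -29)
Parametric form r = R + t·d:
x = 20 - 40t, y = 11 - 15t, z = 13 - 29t

x = 20 - 40t, y = 11 - 15t, z = 13 - 29t


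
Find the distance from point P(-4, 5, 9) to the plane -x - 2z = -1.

distance = |a·x₀ + b·y₀ + c·z₀ - d| / √(a² + b² + c²)
  = |(-1)·(-4) + 0·5 + (-2)·9 - (-1)| / √((-1)² + 0² + (-2)²)
  = |4 + 0 - 18 + 1| / √(1 + 0 + 4)
  = |-13| / √5
  = 13 / 2.236
  ≈ 5.814

5.814


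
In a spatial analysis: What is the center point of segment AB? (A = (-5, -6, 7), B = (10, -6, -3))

M = ((x₁+x₂)/2, (y₁+y₂)/2, (z₁+z₂)/2)
  = ((-5 + 10)/2, (-6 - 6)/2, (7 - 3)/2)
  = (5/2, -12/2, 4/2)
  = (2.5, -6, 2)

(2.5, -6, 2)


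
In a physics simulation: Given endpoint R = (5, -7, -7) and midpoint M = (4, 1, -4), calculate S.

S = 2M - R
  = (2·4 - 5, 2·1 - (-7), 2·(-4) - (-7))
  = (8 - 5, 2 + 7, -8 + 7)
  = (3, 9, -1)

(3, 9, -1)


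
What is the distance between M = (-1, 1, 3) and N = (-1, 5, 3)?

d = √[(x₂-x₁)² + (y₂-y₁)² + (z₂-z₁)²]
  = √[0² + 4² + 0²]
  = √[0 + 16 + 0]
  = √16
  ≈ 4

4


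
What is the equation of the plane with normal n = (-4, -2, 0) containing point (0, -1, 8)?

The plane through P with normal n = (a, b, c) satisfies n·(r - P) = 0,
i.e. ax + by + cz = a·x₀ + b·y₀ + c·z₀.
d = (-4)·0 + (-2)·(-1) + 0·8
  = 0 + 2 + 0
  = 2
Equation: -4x - 2y = 2

-4x - 2y = 2


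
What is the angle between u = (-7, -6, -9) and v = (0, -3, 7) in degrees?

u·v = (-7)·0 + (-6)·(-3) + (-9)·7 = 0 + 18 - 63 = -45
|u| = √((-7)² + (-6)² + (-9)²) = √166 ≈ 12.88
|v| = √(0² + (-3)² + 7²) = √58 ≈ 7.616
cos θ = (u·v)/(|u||v|) = -45/(12.88·7.616) ≈ -0.4586
θ = arccos(-0.4586) ≈ 117.3°

117.3°


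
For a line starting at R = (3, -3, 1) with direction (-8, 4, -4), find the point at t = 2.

P(t) = R + t·d
  = (3 + (-8)·2, -3 + 4·2, 1 + (-4)·2)
  = (3 - 16, -3 + 8, 1 - 8)
  = (-13, 5, -7)

(-13, 5, -7)


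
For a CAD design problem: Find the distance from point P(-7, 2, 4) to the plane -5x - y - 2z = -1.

distance = |a·x₀ + b·y₀ + c·z₀ - d| / √(a² + b² + c²)
  = |(-5)·(-7) + (-1)·2 + (-2)·4 - (-1)| / √((-5)² + (-1)² + (-2)²)
  = |35 - 2 - 8 + 1| / √(25 + 1 + 4)
  = |26| / √30
  = 26 / 5.477
  ≈ 4.747

4.747


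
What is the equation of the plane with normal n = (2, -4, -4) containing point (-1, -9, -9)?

The plane through P with normal n = (a, b, c) satisfies n·(r - P) = 0,
i.e. ax + by + cz = a·x₀ + b·y₀ + c·z₀.
d = 2·(-1) + (-4)·(-9) + (-4)·(-9)
  = -2 + 36 + 36
  = 70
Equation: 2x - 4y - 4z = 70

2x - 4y - 4z = 70


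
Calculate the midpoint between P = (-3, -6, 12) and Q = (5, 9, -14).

M = ((x₁+x₂)/2, (y₁+y₂)/2, (z₁+z₂)/2)
  = ((-3 + 5)/2, (-6 + 9)/2, (12 - 14)/2)
  = (2/2, 3/2, -2/2)
  = (1, 1.5, -1)

(1, 1.5, -1)


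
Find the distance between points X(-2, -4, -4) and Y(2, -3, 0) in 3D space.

d = √[(x₂-x₁)² + (y₂-y₁)² + (z₂-z₁)²]
  = √[4² + 1² + 4²]
  = √[16 + 1 + 16]
  = √33
  ≈ 5.745

5.745


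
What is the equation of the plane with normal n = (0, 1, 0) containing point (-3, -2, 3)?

The plane through P with normal n = (a, b, c) satisfies n·(r - P) = 0,
i.e. ax + by + cz = a·x₀ + b·y₀ + c·z₀.
d = 0·(-3) + 1·(-2) + 0·3
  = 0 - 2 + 0
  = -2
Equation: y = -2

y = -2


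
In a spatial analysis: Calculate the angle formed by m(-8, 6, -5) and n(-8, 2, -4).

m·n = (-8)·(-8) + 6·2 + (-5)·(-4) = 64 + 12 + 20 = 96
|m| = √((-8)² + 6² + (-5)²) = √125 ≈ 11.18
|n| = √((-8)² + 2² + (-4)²) = √84 ≈ 9.165
cos θ = (m·n)/(|m||n|) = 96/(11.18·9.165) ≈ 0.9369
θ = arccos(0.9369) ≈ 20.47°

20.47°


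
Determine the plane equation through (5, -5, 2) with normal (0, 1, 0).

The plane through P with normal n = (a, b, c) satisfies n·(r - P) = 0,
i.e. ax + by + cz = a·x₀ + b·y₀ + c·z₀.
d = 0·5 + 1·(-5) + 0·2
  = 0 - 5 + 0
  = -5
Equation: y = -5

y = -5


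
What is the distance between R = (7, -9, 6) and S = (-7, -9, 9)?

d = √[(x₂-x₁)² + (y₂-y₁)² + (z₂-z₁)²]
  = √[(-14)² + 0² + 3²]
  = √[196 + 0 + 9]
  = √205
  ≈ 14.32

14.32


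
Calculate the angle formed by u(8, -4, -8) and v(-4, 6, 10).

u·v = 8·(-4) + (-4)·6 + (-8)·10 = -32 - 24 - 80 = -136
|u| = √(8² + (-4)² + (-8)²) = √144 ≈ 12
|v| = √((-4)² + 6² + 10²) = √152 ≈ 12.33
cos θ = (u·v)/(|u||v|) = -136/(12·12.33) ≈ -0.9193
θ = arccos(-0.9193) ≈ 156.8°

156.8°


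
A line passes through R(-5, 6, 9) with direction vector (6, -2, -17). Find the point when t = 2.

P(t) = R + t·d
  = (-5 + 6·2, 6 + (-2)·2, 9 + (-17)·2)
  = (-5 + 12, 6 - 4, 9 - 34)
  = (7, 2, -25)

(7, 2, -25)


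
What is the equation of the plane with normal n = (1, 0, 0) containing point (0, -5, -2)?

The plane through P with normal n = (a, b, c) satisfies n·(r - P) = 0,
i.e. ax + by + cz = a·x₀ + b·y₀ + c·z₀.
d = 1·0 + 0·(-5) + 0·(-2)
  = 0 + 0 + 0
  = 0
Equation: x = 0

x = 0


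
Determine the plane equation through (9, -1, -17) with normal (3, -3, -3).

The plane through P with normal n = (a, b, c) satisfies n·(r - P) = 0,
i.e. ax + by + cz = a·x₀ + b·y₀ + c·z₀.
d = 3·9 + (-3)·(-1) + (-3)·(-17)
  = 27 + 3 + 51
  = 81
Equation: 3x - 3y - 3z = 81

3x - 3y - 3z = 81


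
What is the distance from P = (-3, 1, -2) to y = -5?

distance = |a·x₀ + b·y₀ + c·z₀ - d| / √(a² + b² + c²)
  = |0·(-3) + 1·1 + 0·(-2) - (-5)| / √(0² + 1² + 0²)
  = |0 + 1 + 0 + 5| / √(0 + 1 + 0)
  = |6| / √1
  = 6 / 1
  ≈ 6

6


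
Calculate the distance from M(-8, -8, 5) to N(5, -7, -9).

d = √[(x₂-x₁)² + (y₂-y₁)² + (z₂-z₁)²]
  = √[13² + 1² + (-14)²]
  = √[169 + 1 + 196]
  = √366
  ≈ 19.13

19.13


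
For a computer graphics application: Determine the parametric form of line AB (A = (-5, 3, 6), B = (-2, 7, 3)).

Direction vector d = B - A = (-2 + 5, 7 - 3, 3 - 6) = (3, 4, -3)
Parametric form r = A + t·d:
x = -5 + 3t, y = 3 + 4t, z = 6 - 3t

x = -5 + 3t, y = 3 + 4t, z = 6 - 3t


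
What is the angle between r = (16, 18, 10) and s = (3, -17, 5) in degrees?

r·s = 16·3 + 18·(-17) + 10·5 = 48 - 306 + 50 = -208
|r| = √(16² + 18² + 10²) = √680 ≈ 26.08
|s| = √(3² + (-17)² + 5²) = √323 ≈ 17.97
cos θ = (r·s)/(|r||s|) = -208/(26.08·17.97) ≈ -0.4438
θ = arccos(-0.4438) ≈ 116.3°

116.3°


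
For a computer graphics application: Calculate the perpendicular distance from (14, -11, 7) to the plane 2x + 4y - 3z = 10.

distance = |a·x₀ + b·y₀ + c·z₀ - d| / √(a² + b² + c²)
  = |2·14 + 4·(-11) + (-3)·7 - 10| / √(2² + 4² + (-3)²)
  = |28 - 44 - 21 - 10| / √(4 + 16 + 9)
  = |-47| / √29
  = 47 / 5.385
  ≈ 8.728

8.728


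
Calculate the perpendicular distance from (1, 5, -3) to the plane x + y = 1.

distance = |a·x₀ + b·y₀ + c·z₀ - d| / √(a² + b² + c²)
  = |1·1 + 1·5 + 0·(-3) - 1| / √(1² + 1² + 0²)
  = |1 + 5 + 0 - 1| / √(1 + 1 + 0)
  = |5| / √2
  = 5 / 1.414
  ≈ 3.536

3.536


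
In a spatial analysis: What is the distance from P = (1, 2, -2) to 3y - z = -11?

distance = |a·x₀ + b·y₀ + c·z₀ - d| / √(a² + b² + c²)
  = |0·1 + 3·2 + (-1)·(-2) - (-11)| / √(0² + 3² + (-1)²)
  = |0 + 6 + 2 + 11| / √(0 + 9 + 1)
  = |19| / √10
  = 19 / 3.162
  ≈ 6.008

6.008


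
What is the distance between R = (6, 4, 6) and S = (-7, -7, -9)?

d = √[(x₂-x₁)² + (y₂-y₁)² + (z₂-z₁)²]
  = √[(-13)² + (-11)² + (-15)²]
  = √[169 + 121 + 225]
  = √515
  ≈ 22.69

22.69


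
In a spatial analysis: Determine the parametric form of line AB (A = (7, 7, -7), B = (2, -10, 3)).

Direction vector d = B - A = (2 - 7, -10 - 7, 3 + 7) = (-5, -17, 10)
Parametric form r = A + t·d:
x = 7 - 5t, y = 7 - 17t, z = -7 + 10t

x = 7 - 5t, y = 7 - 17t, z = -7 + 10t


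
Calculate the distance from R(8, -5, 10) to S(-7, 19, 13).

d = √[(x₂-x₁)² + (y₂-y₁)² + (z₂-z₁)²]
  = √[(-15)² + 24² + 3²]
  = √[225 + 576 + 9]
  = √810
  ≈ 28.46

28.46


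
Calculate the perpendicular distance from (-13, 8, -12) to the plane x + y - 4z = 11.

distance = |a·x₀ + b·y₀ + c·z₀ - d| / √(a² + b² + c²)
  = |1·(-13) + 1·8 + (-4)·(-12) - 11| / √(1² + 1² + (-4)²)
  = |-13 + 8 + 48 - 11| / √(1 + 1 + 16)
  = |32| / √18
  = 32 / 4.243
  ≈ 7.542

7.542


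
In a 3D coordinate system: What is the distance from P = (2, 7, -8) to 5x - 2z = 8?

distance = |a·x₀ + b·y₀ + c·z₀ - d| / √(a² + b² + c²)
  = |5·2 + 0·7 + (-2)·(-8) - 8| / √(5² + 0² + (-2)²)
  = |10 + 0 + 16 - 8| / √(25 + 0 + 4)
  = |18| / √29
  = 18 / 5.385
  ≈ 3.343

3.343


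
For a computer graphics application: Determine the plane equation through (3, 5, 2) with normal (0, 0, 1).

The plane through P with normal n = (a, b, c) satisfies n·(r - P) = 0,
i.e. ax + by + cz = a·x₀ + b·y₀ + c·z₀.
d = 0·3 + 0·5 + 1·2
  = 0 + 0 + 2
  = 2
Equation: z = 2

z = 2


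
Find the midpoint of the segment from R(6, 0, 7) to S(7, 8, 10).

M = ((x₁+x₂)/2, (y₁+y₂)/2, (z₁+z₂)/2)
  = ((6 + 7)/2, (0 + 8)/2, (7 + 10)/2)
  = (13/2, 8/2, 17/2)
  = (6.5, 4, 8.5)

(6.5, 4, 8.5)


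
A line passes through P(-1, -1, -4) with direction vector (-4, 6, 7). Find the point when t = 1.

P(t) = P + t·d
  = (-1 + (-4)·1, -1 + 6·1, -4 + 7·1)
  = (-1 - 4, -1 + 6, -4 + 7)
  = (-5, 5, 3)

(-5, 5, 3)


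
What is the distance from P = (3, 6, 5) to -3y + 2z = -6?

distance = |a·x₀ + b·y₀ + c·z₀ - d| / √(a² + b² + c²)
  = |0·3 + (-3)·6 + 2·5 - (-6)| / √(0² + (-3)² + 2²)
  = |0 - 18 + 10 + 6| / √(0 + 9 + 4)
  = |-2| / √13
  = 2 / 3.606
  ≈ 0.5547

0.5547


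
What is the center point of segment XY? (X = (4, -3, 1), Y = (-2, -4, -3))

M = ((x₁+x₂)/2, (y₁+y₂)/2, (z₁+z₂)/2)
  = ((4 - 2)/2, (-3 - 4)/2, (1 - 3)/2)
  = (2/2, -7/2, -2/2)
  = (1, -3.5, -1)

(1, -3.5, -1)


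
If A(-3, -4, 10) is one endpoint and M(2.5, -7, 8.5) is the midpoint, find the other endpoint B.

B = 2M - A
  = (2·2.5 - (-3), 2·(-7) - (-4), 2·8.5 - 10)
  = (5 + 3, -14 + 4, 17 - 10)
  = (8, -10, 7)

(8, -10, 7)


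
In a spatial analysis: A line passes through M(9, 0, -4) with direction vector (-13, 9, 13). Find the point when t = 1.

P(t) = M + t·d
  = (9 + (-13)·1, 0 + 9·1, -4 + 13·1)
  = (9 - 13, 0 + 9, -4 + 13)
  = (-4, 9, 9)

(-4, 9, 9)


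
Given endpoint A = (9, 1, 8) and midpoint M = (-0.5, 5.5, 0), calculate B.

B = 2M - A
  = (2·(-0.5) - 9, 2·5.5 - 1, 2·0 - 8)
  = (-1 - 9, 11 - 1, 0 - 8)
  = (-10, 10, -8)

(-10, 10, -8)


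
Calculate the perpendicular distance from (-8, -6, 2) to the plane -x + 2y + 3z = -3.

distance = |a·x₀ + b·y₀ + c·z₀ - d| / √(a² + b² + c²)
  = |(-1)·(-8) + 2·(-6) + 3·2 - (-3)| / √((-1)² + 2² + 3²)
  = |8 - 12 + 6 + 3| / √(1 + 4 + 9)
  = |5| / √14
  = 5 / 3.742
  ≈ 1.336

1.336


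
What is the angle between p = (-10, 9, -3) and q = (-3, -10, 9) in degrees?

p·q = (-10)·(-3) + 9·(-10) + (-3)·9 = 30 - 90 - 27 = -87
|p| = √((-10)² + 9² + (-3)²) = √190 ≈ 13.78
|q| = √((-3)² + (-10)² + 9²) = √190 ≈ 13.78
cos θ = (p·q)/(|p||q|) = -87/(13.78·13.78) ≈ -0.4579
θ = arccos(-0.4579) ≈ 117.3°

117.3°


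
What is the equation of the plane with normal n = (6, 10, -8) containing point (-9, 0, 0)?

The plane through P with normal n = (a, b, c) satisfies n·(r - P) = 0,
i.e. ax + by + cz = a·x₀ + b·y₀ + c·z₀.
d = 6·(-9) + 10·0 + (-8)·0
  = -54 + 0 + 0
  = -54
Equation: 6x + 10y - 8z = -54

6x + 10y - 8z = -54


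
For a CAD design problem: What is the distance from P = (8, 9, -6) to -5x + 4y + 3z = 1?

distance = |a·x₀ + b·y₀ + c·z₀ - d| / √(a² + b² + c²)
  = |(-5)·8 + 4·9 + 3·(-6) - 1| / √((-5)² + 4² + 3²)
  = |-40 + 36 - 18 - 1| / √(25 + 16 + 9)
  = |-23| / √50
  = 23 / 7.071
  ≈ 3.253

3.253


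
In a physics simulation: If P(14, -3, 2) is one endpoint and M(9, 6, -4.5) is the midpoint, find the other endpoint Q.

Q = 2M - P
  = (2·9 - 14, 2·6 - (-3), 2·(-4.5) - 2)
  = (18 - 14, 12 + 3, -9 - 2)
  = (4, 15, -11)

(4, 15, -11)


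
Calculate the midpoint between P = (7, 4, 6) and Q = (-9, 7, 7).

M = ((x₁+x₂)/2, (y₁+y₂)/2, (z₁+z₂)/2)
  = ((7 - 9)/2, (4 + 7)/2, (6 + 7)/2)
  = (-2/2, 11/2, 13/2)
  = (-1, 5.5, 6.5)

(-1, 5.5, 6.5)


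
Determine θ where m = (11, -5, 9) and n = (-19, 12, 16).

m·n = 11·(-19) + (-5)·12 + 9·16 = -209 - 60 + 144 = -125
|m| = √(11² + (-5)² + 9²) = √227 ≈ 15.07
|n| = √((-19)² + 12² + 16²) = √761 ≈ 27.59
cos θ = (m·n)/(|m||n|) = -125/(15.07·27.59) ≈ -0.3007
θ = arccos(-0.3007) ≈ 107.5°

107.5°


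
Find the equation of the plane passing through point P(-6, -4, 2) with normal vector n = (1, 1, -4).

The plane through P with normal n = (a, b, c) satisfies n·(r - P) = 0,
i.e. ax + by + cz = a·x₀ + b·y₀ + c·z₀.
d = 1·(-6) + 1·(-4) + (-4)·2
  = -6 - 4 - 8
  = -18
Equation: x + y - 4z = -18

x + y - 4z = -18


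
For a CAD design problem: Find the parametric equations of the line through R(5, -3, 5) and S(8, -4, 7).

Direction vector d = S - R = (8 - 5, -4 + 3, 7 - 5) = (3, -1, 2)
Parametric form r = R + t·d:
x = 5 + 3t, y = -3 - t, z = 5 + 2t

x = 5 + 3t, y = -3 - t, z = 5 + 2t


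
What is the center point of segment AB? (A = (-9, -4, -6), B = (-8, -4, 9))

M = ((x₁+x₂)/2, (y₁+y₂)/2, (z₁+z₂)/2)
  = ((-9 - 8)/2, (-4 - 4)/2, (-6 + 9)/2)
  = (-17/2, -8/2, 3/2)
  = (-8.5, -4, 1.5)

(-8.5, -4, 1.5)


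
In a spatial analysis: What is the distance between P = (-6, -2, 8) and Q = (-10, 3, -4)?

d = √[(x₂-x₁)² + (y₂-y₁)² + (z₂-z₁)²]
  = √[(-4)² + 5² + (-12)²]
  = √[16 + 25 + 144]
  = √185
  ≈ 13.6

13.6


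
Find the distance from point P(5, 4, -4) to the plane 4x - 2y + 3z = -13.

distance = |a·x₀ + b·y₀ + c·z₀ - d| / √(a² + b² + c²)
  = |4·5 + (-2)·4 + 3·(-4) - (-13)| / √(4² + (-2)² + 3²)
  = |20 - 8 - 12 + 13| / √(16 + 4 + 9)
  = |13| / √29
  = 13 / 5.385
  ≈ 2.414

2.414


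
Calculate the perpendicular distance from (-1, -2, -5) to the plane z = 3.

distance = |a·x₀ + b·y₀ + c·z₀ - d| / √(a² + b² + c²)
  = |0·(-1) + 0·(-2) + 1·(-5) - 3| / √(0² + 0² + 1²)
  = |0 + 0 - 5 - 3| / √(0 + 0 + 1)
  = |-8| / √1
  = 8 / 1
  ≈ 8

8


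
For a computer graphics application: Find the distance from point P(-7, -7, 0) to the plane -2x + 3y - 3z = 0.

distance = |a·x₀ + b·y₀ + c·z₀ - d| / √(a² + b² + c²)
  = |(-2)·(-7) + 3·(-7) + (-3)·0 - 0| / √((-2)² + 3² + (-3)²)
  = |14 - 21 + 0 + 0| / √(4 + 9 + 9)
  = |-7| / √22
  = 7 / 4.69
  ≈ 1.492

1.492


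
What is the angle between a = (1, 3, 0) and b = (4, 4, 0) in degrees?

a·b = 1·4 + 3·4 + 0·0 = 4 + 12 + 0 = 16
|a| = √(1² + 3² + 0²) = √10 ≈ 3.162
|b| = √(4² + 4² + 0²) = √32 ≈ 5.657
cos θ = (a·b)/(|a||b|) = 16/(3.162·5.657) ≈ 0.8944
θ = arccos(0.8944) ≈ 26.57°

26.57°


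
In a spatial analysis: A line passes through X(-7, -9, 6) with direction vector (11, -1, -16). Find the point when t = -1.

P(t) = X + t·d
  = (-7 + 11·(-1), -9 + (-1)·(-1), 6 + (-16)·(-1))
  = (-7 - 11, -9 + 1, 6 + 16)
  = (-18, -8, 22)

(-18, -8, 22)


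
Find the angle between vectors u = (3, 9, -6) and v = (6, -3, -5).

u·v = 3·6 + 9·(-3) + (-6)·(-5) = 18 - 27 + 30 = 21
|u| = √(3² + 9² + (-6)²) = √126 ≈ 11.22
|v| = √(6² + (-3)² + (-5)²) = √70 ≈ 8.367
cos θ = (u·v)/(|u||v|) = 21/(11.22·8.367) ≈ 0.2236
θ = arccos(0.2236) ≈ 77.08°

77.08°


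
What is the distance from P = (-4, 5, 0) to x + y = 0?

distance = |a·x₀ + b·y₀ + c·z₀ - d| / √(a² + b² + c²)
  = |1·(-4) + 1·5 + 0·0 - 0| / √(1² + 1² + 0²)
  = |-4 + 5 + 0 + 0| / √(1 + 1 + 0)
  = |1| / √2
  = 1 / 1.414
  ≈ 0.7071

0.7071


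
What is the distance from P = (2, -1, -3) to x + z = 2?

distance = |a·x₀ + b·y₀ + c·z₀ - d| / √(a² + b² + c²)
  = |1·2 + 0·(-1) + 1·(-3) - 2| / √(1² + 0² + 1²)
  = |2 + 0 - 3 - 2| / √(1 + 0 + 1)
  = |-3| / √2
  = 3 / 1.414
  ≈ 2.121

2.121


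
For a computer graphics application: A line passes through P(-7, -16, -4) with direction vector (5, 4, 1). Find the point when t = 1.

P(t) = P + t·d
  = (-7 + 5·1, -16 + 4·1, -4 + 1·1)
  = (-7 + 5, -16 + 4, -4 + 1)
  = (-2, -12, -3)

(-2, -12, -3)


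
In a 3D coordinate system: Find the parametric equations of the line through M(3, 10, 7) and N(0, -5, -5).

Direction vector d = N - M = (0 - 3, -5 - 10, -5 - 7) = (-3, -15, -12)
Parametric form r = M + t·d:
x = 3 - 3t, y = 10 - 15t, z = 7 - 12t

x = 3 - 3t, y = 10 - 15t, z = 7 - 12t


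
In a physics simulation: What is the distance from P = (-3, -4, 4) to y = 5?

distance = |a·x₀ + b·y₀ + c·z₀ - d| / √(a² + b² + c²)
  = |0·(-3) + 1·(-4) + 0·4 - 5| / √(0² + 1² + 0²)
  = |0 - 4 + 0 - 5| / √(0 + 1 + 0)
  = |-9| / √1
  = 9 / 1
  ≈ 9

9


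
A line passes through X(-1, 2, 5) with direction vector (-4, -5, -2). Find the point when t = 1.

P(t) = X + t·d
  = (-1 + (-4)·1, 2 + (-5)·1, 5 + (-2)·1)
  = (-1 - 4, 2 - 5, 5 - 2)
  = (-5, -3, 3)

(-5, -3, 3)


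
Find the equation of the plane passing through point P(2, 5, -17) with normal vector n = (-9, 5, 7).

The plane through P with normal n = (a, b, c) satisfies n·(r - P) = 0,
i.e. ax + by + cz = a·x₀ + b·y₀ + c·z₀.
d = (-9)·2 + 5·5 + 7·(-17)
  = -18 + 25 - 119
  = -112
Equation: -9x + 5y + 7z = -112

-9x + 5y + 7z = -112


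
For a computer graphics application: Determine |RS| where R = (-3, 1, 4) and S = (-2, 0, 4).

d = √[(x₂-x₁)² + (y₂-y₁)² + (z₂-z₁)²]
  = √[1² + (-1)² + 0²]
  = √[1 + 1 + 0]
  = √2
  ≈ 1.414

1.414


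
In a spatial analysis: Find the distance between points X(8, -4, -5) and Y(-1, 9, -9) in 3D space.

d = √[(x₂-x₁)² + (y₂-y₁)² + (z₂-z₁)²]
  = √[(-9)² + 13² + (-4)²]
  = √[81 + 169 + 16]
  = √266
  ≈ 16.31

16.31


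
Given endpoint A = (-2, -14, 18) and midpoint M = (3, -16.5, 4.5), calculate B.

B = 2M - A
  = (2·3 - (-2), 2·(-16.5) - (-14), 2·4.5 - 18)
  = (6 + 2, -33 + 14, 9 - 18)
  = (8, -19, -9)

(8, -19, -9)


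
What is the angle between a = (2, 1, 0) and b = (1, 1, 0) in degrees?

a·b = 2·1 + 1·1 + 0·0 = 2 + 1 + 0 = 3
|a| = √(2² + 1² + 0²) = √5 ≈ 2.236
|b| = √(1² + 1² + 0²) = √2 ≈ 1.414
cos θ = (a·b)/(|a||b|) = 3/(2.236·1.414) ≈ 0.9487
θ = arccos(0.9487) ≈ 18.43°

18.43°


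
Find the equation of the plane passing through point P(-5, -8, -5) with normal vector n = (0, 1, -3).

The plane through P with normal n = (a, b, c) satisfies n·(r - P) = 0,
i.e. ax + by + cz = a·x₀ + b·y₀ + c·z₀.
d = 0·(-5) + 1·(-8) + (-3)·(-5)
  = 0 - 8 + 15
  = 7
Equation: y - 3z = 7

y - 3z = 7


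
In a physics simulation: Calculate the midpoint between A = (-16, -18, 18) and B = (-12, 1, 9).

M = ((x₁+x₂)/2, (y₁+y₂)/2, (z₁+z₂)/2)
  = ((-16 - 12)/2, (-18 + 1)/2, (18 + 9)/2)
  = (-28/2, -17/2, 27/2)
  = (-14, -8.5, 13.5)

(-14, -8.5, 13.5)


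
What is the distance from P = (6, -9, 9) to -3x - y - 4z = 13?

distance = |a·x₀ + b·y₀ + c·z₀ - d| / √(a² + b² + c²)
  = |(-3)·6 + (-1)·(-9) + (-4)·9 - 13| / √((-3)² + (-1)² + (-4)²)
  = |-18 + 9 - 36 - 13| / √(9 + 1 + 16)
  = |-58| / √26
  = 58 / 5.099
  ≈ 11.37

11.37


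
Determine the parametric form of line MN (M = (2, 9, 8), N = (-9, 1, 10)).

Direction vector d = N - M = (-9 - 2, 1 - 9, 10 - 8) = (-11, -8, 2)
Parametric form r = M + t·d:
x = 2 - 11t, y = 9 - 8t, z = 8 + 2t

x = 2 - 11t, y = 9 - 8t, z = 8 + 2t


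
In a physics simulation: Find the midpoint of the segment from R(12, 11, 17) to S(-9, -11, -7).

M = ((x₁+x₂)/2, (y₁+y₂)/2, (z₁+z₂)/2)
  = ((12 - 9)/2, (11 - 11)/2, (17 - 7)/2)
  = (3/2, 0/2, 10/2)
  = (1.5, 0, 5)

(1.5, 0, 5)


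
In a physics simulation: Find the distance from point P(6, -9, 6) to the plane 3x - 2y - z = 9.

distance = |a·x₀ + b·y₀ + c·z₀ - d| / √(a² + b² + c²)
  = |3·6 + (-2)·(-9) + (-1)·6 - 9| / √(3² + (-2)² + (-1)²)
  = |18 + 18 - 6 - 9| / √(9 + 4 + 1)
  = |21| / √14
  = 21 / 3.742
  ≈ 5.612

5.612


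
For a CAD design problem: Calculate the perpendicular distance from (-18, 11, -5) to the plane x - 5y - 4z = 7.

distance = |a·x₀ + b·y₀ + c·z₀ - d| / √(a² + b² + c²)
  = |1·(-18) + (-5)·11 + (-4)·(-5) - 7| / √(1² + (-5)² + (-4)²)
  = |-18 - 55 + 20 - 7| / √(1 + 25 + 16)
  = |-60| / √42
  = 60 / 6.481
  ≈ 9.258

9.258


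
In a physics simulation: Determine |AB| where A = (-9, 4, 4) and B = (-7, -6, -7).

d = √[(x₂-x₁)² + (y₂-y₁)² + (z₂-z₁)²]
  = √[2² + (-10)² + (-11)²]
  = √[4 + 100 + 121]
  = √225
  ≈ 15

15


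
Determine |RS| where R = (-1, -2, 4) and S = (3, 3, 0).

d = √[(x₂-x₁)² + (y₂-y₁)² + (z₂-z₁)²]
  = √[4² + 5² + (-4)²]
  = √[16 + 25 + 16]
  = √57
  ≈ 7.55

7.55


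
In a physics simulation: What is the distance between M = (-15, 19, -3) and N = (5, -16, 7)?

d = √[(x₂-x₁)² + (y₂-y₁)² + (z₂-z₁)²]
  = √[20² + (-35)² + 10²]
  = √[400 + 1225 + 100]
  = √1725
  ≈ 41.53

41.53


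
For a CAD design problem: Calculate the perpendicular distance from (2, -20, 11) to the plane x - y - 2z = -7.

distance = |a·x₀ + b·y₀ + c·z₀ - d| / √(a² + b² + c²)
  = |1·2 + (-1)·(-20) + (-2)·11 - (-7)| / √(1² + (-1)² + (-2)²)
  = |2 + 20 - 22 + 7| / √(1 + 1 + 4)
  = |7| / √6
  = 7 / 2.449
  ≈ 2.858

2.858


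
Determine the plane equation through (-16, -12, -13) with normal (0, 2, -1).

The plane through P with normal n = (a, b, c) satisfies n·(r - P) = 0,
i.e. ax + by + cz = a·x₀ + b·y₀ + c·z₀.
d = 0·(-16) + 2·(-12) + (-1)·(-13)
  = 0 - 24 + 13
  = -11
Equation: 2y - z = -11

2y - z = -11


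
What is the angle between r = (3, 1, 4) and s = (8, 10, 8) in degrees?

r·s = 3·8 + 1·10 + 4·8 = 24 + 10 + 32 = 66
|r| = √(3² + 1² + 4²) = √26 ≈ 5.099
|s| = √(8² + 10² + 8²) = √228 ≈ 15.1
cos θ = (r·s)/(|r||s|) = 66/(5.099·15.1) ≈ 0.8572
θ = arccos(0.8572) ≈ 30.99°

30.99°


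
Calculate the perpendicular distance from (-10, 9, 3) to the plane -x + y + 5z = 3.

distance = |a·x₀ + b·y₀ + c·z₀ - d| / √(a² + b² + c²)
  = |(-1)·(-10) + 1·9 + 5·3 - 3| / √((-1)² + 1² + 5²)
  = |10 + 9 + 15 - 3| / √(1 + 1 + 25)
  = |31| / √27
  = 31 / 5.196
  ≈ 5.966

5.966


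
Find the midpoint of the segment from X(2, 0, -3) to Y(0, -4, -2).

M = ((x₁+x₂)/2, (y₁+y₂)/2, (z₁+z₂)/2)
  = ((2 + 0)/2, (0 - 4)/2, (-3 - 2)/2)
  = (2/2, -4/2, -5/2)
  = (1, -2, -2.5)

(1, -2, -2.5)


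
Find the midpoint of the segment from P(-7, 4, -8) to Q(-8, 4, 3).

M = ((x₁+x₂)/2, (y₁+y₂)/2, (z₁+z₂)/2)
  = ((-7 - 8)/2, (4 + 4)/2, (-8 + 3)/2)
  = (-15/2, 8/2, -5/2)
  = (-7.5, 4, -2.5)

(-7.5, 4, -2.5)


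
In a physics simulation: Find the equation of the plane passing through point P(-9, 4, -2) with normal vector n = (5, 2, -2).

The plane through P with normal n = (a, b, c) satisfies n·(r - P) = 0,
i.e. ax + by + cz = a·x₀ + b·y₀ + c·z₀.
d = 5·(-9) + 2·4 + (-2)·(-2)
  = -45 + 8 + 4
  = -33
Equation: 5x + 2y - 2z = -33

5x + 2y - 2z = -33


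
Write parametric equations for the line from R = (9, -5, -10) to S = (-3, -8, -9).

Direction vector d = S - R = (-3 - 9, -8 + 5, -9 + 10) = (-12, -3, 1)
Parametric form r = R + t·d:
x = 9 - 12t, y = -5 - 3t, z = -10 + t

x = 9 - 12t, y = -5 - 3t, z = -10 + t


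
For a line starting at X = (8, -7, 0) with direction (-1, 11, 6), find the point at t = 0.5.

P(t) = X + t·d
  = (8 + (-1)·0.5, -7 + 11·0.5, 0 + 6·0.5)
  = (8 - 0.5, -7 + 5.5, 0 + 3)
  = (7.5, -1.5, 3)

(7.5, -1.5, 3)


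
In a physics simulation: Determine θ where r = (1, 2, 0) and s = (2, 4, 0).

r·s = 1·2 + 2·4 + 0·0 = 2 + 8 + 0 = 10
|r| = √(1² + 2² + 0²) = √5 ≈ 2.236
|s| = √(2² + 4² + 0²) = √20 ≈ 4.472
cos θ = (r·s)/(|r||s|) = 10/(2.236·4.472) ≈ 1
θ = arccos(1) ≈ 0°

0°


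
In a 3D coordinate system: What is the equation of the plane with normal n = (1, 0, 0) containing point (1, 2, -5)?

The plane through P with normal n = (a, b, c) satisfies n·(r - P) = 0,
i.e. ax + by + cz = a·x₀ + b·y₀ + c·z₀.
d = 1·1 + 0·2 + 0·(-5)
  = 1 + 0 + 0
  = 1
Equation: x = 1

x = 1


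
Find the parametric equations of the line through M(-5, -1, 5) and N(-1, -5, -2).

Direction vector d = N - M = (-1 + 5, -5 + 1, -2 - 5) = (4, -4, -7)
Parametric form r = M + t·d:
x = -5 + 4t, y = -1 - 4t, z = 5 - 7t

x = -5 + 4t, y = -1 - 4t, z = 5 - 7t


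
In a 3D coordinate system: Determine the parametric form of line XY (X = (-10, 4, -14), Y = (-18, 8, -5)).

Direction vector d = Y - X = (-18 + 10, 8 - 4, -5 + 14) = (-8, 4, 9)
Parametric form r = X + t·d:
x = -10 - 8t, y = 4 + 4t, z = -14 + 9t

x = -10 - 8t, y = 4 + 4t, z = -14 + 9t


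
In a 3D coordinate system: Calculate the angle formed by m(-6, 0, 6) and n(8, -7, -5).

m·n = (-6)·8 + 0·(-7) + 6·(-5) = -48 + 0 - 30 = -78
|m| = √((-6)² + 0² + 6²) = √72 ≈ 8.485
|n| = √(8² + (-7)² + (-5)²) = √138 ≈ 11.75
cos θ = (m·n)/(|m||n|) = -78/(8.485·11.75) ≈ -0.7825
θ = arccos(-0.7825) ≈ 141.5°

141.5°


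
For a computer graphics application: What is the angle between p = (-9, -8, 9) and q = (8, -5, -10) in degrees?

p·q = (-9)·8 + (-8)·(-5) + 9·(-10) = -72 + 40 - 90 = -122
|p| = √((-9)² + (-8)² + 9²) = √226 ≈ 15.03
|q| = √(8² + (-5)² + (-10)²) = √189 ≈ 13.75
cos θ = (p·q)/(|p||q|) = -122/(15.03·13.75) ≈ -0.5903
θ = arccos(-0.5903) ≈ 126.2°

126.2°


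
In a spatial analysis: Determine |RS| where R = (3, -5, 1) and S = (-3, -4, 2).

d = √[(x₂-x₁)² + (y₂-y₁)² + (z₂-z₁)²]
  = √[(-6)² + 1² + 1²]
  = √[36 + 1 + 1]
  = √38
  ≈ 6.164

6.164


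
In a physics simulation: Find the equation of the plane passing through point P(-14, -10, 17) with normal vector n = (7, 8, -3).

The plane through P with normal n = (a, b, c) satisfies n·(r - P) = 0,
i.e. ax + by + cz = a·x₀ + b·y₀ + c·z₀.
d = 7·(-14) + 8·(-10) + (-3)·17
  = -98 - 80 - 51
  = -229
Equation: 7x + 8y - 3z = -229

7x + 8y - 3z = -229


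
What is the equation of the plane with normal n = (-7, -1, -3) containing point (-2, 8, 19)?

The plane through P with normal n = (a, b, c) satisfies n·(r - P) = 0,
i.e. ax + by + cz = a·x₀ + b·y₀ + c·z₀.
d = (-7)·(-2) + (-1)·8 + (-3)·19
  = 14 - 8 - 57
  = -51
Equation: -7x - y - 3z = -51

-7x - y - 3z = -51


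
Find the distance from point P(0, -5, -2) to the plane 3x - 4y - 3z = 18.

distance = |a·x₀ + b·y₀ + c·z₀ - d| / √(a² + b² + c²)
  = |3·0 + (-4)·(-5) + (-3)·(-2) - 18| / √(3² + (-4)² + (-3)²)
  = |0 + 20 + 6 - 18| / √(9 + 16 + 9)
  = |8| / √34
  = 8 / 5.831
  ≈ 1.372

1.372


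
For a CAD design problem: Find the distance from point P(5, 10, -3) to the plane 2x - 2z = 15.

distance = |a·x₀ + b·y₀ + c·z₀ - d| / √(a² + b² + c²)
  = |2·5 + 0·10 + (-2)·(-3) - 15| / √(2² + 0² + (-2)²)
  = |10 + 0 + 6 - 15| / √(4 + 0 + 4)
  = |1| / √8
  = 1 / 2.828
  ≈ 0.3536

0.3536


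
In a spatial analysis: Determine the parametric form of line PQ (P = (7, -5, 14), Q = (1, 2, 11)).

Direction vector d = Q - P = (1 - 7, 2 + 5, 11 - 14) = (-6, 7, -3)
Parametric form r = P + t·d:
x = 7 - 6t, y = -5 + 7t, z = 14 - 3t

x = 7 - 6t, y = -5 + 7t, z = 14 - 3t


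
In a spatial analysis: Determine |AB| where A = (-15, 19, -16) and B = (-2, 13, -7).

d = √[(x₂-x₁)² + (y₂-y₁)² + (z₂-z₁)²]
  = √[13² + (-6)² + 9²]
  = √[169 + 36 + 81]
  = √286
  ≈ 16.91

16.91


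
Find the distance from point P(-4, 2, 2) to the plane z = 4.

distance = |a·x₀ + b·y₀ + c·z₀ - d| / √(a² + b² + c²)
  = |0·(-4) + 0·2 + 1·2 - 4| / √(0² + 0² + 1²)
  = |0 + 0 + 2 - 4| / √(0 + 0 + 1)
  = |-2| / √1
  = 2 / 1
  ≈ 2

2


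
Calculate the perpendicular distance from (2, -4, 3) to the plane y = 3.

distance = |a·x₀ + b·y₀ + c·z₀ - d| / √(a² + b² + c²)
  = |0·2 + 1·(-4) + 0·3 - 3| / √(0² + 1² + 0²)
  = |0 - 4 + 0 - 3| / √(0 + 1 + 0)
  = |-7| / √1
  = 7 / 1
  ≈ 7

7


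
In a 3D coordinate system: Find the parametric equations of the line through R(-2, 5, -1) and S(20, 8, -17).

Direction vector d = S - R = (20 + 2, 8 - 5, -17 + 1) = (22, 3, -16)
Parametric form r = R + t·d:
x = -2 + 22t, y = 5 + 3t, z = -1 - 16t

x = -2 + 22t, y = 5 + 3t, z = -1 - 16t


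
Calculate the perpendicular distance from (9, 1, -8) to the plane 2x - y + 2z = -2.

distance = |a·x₀ + b·y₀ + c·z₀ - d| / √(a² + b² + c²)
  = |2·9 + (-1)·1 + 2·(-8) - (-2)| / √(2² + (-1)² + 2²)
  = |18 - 1 - 16 + 2| / √(4 + 1 + 4)
  = |3| / √9
  = 3 / 3
  ≈ 1

1


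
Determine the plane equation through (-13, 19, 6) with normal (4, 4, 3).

The plane through P with normal n = (a, b, c) satisfies n·(r - P) = 0,
i.e. ax + by + cz = a·x₀ + b·y₀ + c·z₀.
d = 4·(-13) + 4·19 + 3·6
  = -52 + 76 + 18
  = 42
Equation: 4x + 4y + 3z = 42

4x + 4y + 3z = 42
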